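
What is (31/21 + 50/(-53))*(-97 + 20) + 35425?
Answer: 5626052/159 ≈ 35384.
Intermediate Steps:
(31/21 + 50/(-53))*(-97 + 20) + 35425 = (31*(1/21) + 50*(-1/53))*(-77) + 35425 = (31/21 - 50/53)*(-77) + 35425 = (593/1113)*(-77) + 35425 = -6523/159 + 35425 = 5626052/159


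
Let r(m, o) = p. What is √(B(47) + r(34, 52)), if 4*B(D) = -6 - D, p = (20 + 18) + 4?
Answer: √115/2 ≈ 5.3619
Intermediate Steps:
p = 42 (p = 38 + 4 = 42)
r(m, o) = 42
B(D) = -3/2 - D/4 (B(D) = (-6 - D)/4 = -3/2 - D/4)
√(B(47) + r(34, 52)) = √((-3/2 - ¼*47) + 42) = √((-3/2 - 47/4) + 42) = √(-53/4 + 42) = √(115/4) = √115/2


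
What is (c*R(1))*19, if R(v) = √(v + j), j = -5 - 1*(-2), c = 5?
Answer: 95*I*√2 ≈ 134.35*I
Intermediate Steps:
j = -3 (j = -5 + 2 = -3)
R(v) = √(-3 + v) (R(v) = √(v - 3) = √(-3 + v))
(c*R(1))*19 = (5*√(-3 + 1))*19 = (5*√(-2))*19 = (5*(I*√2))*19 = (5*I*√2)*19 = 95*I*√2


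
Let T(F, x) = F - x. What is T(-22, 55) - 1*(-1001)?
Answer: 924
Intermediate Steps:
T(-22, 55) - 1*(-1001) = (-22 - 1*55) - 1*(-1001) = (-22 - 55) + 1001 = -77 + 1001 = 924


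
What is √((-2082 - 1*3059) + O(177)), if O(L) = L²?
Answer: 2*√6547 ≈ 161.83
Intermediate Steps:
√((-2082 - 1*3059) + O(177)) = √((-2082 - 1*3059) + 177²) = √((-2082 - 3059) + 31329) = √(-5141 + 31329) = √26188 = 2*√6547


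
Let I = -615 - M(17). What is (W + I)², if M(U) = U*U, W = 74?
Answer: 688900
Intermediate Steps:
M(U) = U²
I = -904 (I = -615 - 1*17² = -615 - 1*289 = -615 - 289 = -904)
(W + I)² = (74 - 904)² = (-830)² = 688900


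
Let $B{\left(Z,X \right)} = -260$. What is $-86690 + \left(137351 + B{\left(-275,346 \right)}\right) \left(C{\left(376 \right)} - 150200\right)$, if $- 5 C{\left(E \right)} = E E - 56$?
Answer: $-24465894914$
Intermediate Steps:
$C{\left(E \right)} = \frac{56}{5} - \frac{E^{2}}{5}$ ($C{\left(E \right)} = - \frac{E E - 56}{5} = - \frac{E^{2} - 56}{5} = - \frac{-56 + E^{2}}{5} = \frac{56}{5} - \frac{E^{2}}{5}$)
$-86690 + \left(137351 + B{\left(-275,346 \right)}\right) \left(C{\left(376 \right)} - 150200\right) = -86690 + \left(137351 - 260\right) \left(\left(\frac{56}{5} - \frac{376^{2}}{5}\right) - 150200\right) = -86690 + 137091 \left(\left(\frac{56}{5} - \frac{141376}{5}\right) - 150200\right) = -86690 + 137091 \left(-28264 - 150200\right) = -86690 + 137091 \left(-178464\right) = -86690 - 24465808224 = -24465894914$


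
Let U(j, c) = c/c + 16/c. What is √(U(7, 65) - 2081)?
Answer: 4*I*√549185/65 ≈ 45.604*I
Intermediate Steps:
U(j, c) = 1 + 16/c
√(U(7, 65) - 2081) = √((16 + 65)/65 - 2081) = √((1/65)*81 - 2081) = √(81/65 - 2081) = √(-135184/65) = 4*I*√549185/65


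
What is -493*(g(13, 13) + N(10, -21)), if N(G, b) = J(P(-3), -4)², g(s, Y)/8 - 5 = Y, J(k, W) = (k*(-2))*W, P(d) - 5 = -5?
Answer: -70992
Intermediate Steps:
P(d) = 0 (P(d) = 5 - 5 = 0)
J(k, W) = -2*W*k (J(k, W) = (-2*k)*W = -2*W*k)
g(s, Y) = 40 + 8*Y
N(G, b) = 0 (N(G, b) = (-2*(-4)*0)² = 0² = 0)
-493*(g(13, 13) + N(10, -21)) = -493*((40 + 8*13) + 0) = -493*((40 + 104) + 0) = -493*(144 + 0) = -493*144 = -70992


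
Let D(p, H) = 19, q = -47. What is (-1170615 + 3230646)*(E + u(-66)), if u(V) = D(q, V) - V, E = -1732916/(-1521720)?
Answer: 22502253534383/126810 ≈ 1.7745e+8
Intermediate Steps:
E = 433229/380430 (E = -1732916*(-1/1521720) = 433229/380430 ≈ 1.1388)
u(V) = 19 - V
(-1170615 + 3230646)*(E + u(-66)) = (-1170615 + 3230646)*(433229/380430 + (19 - 1*(-66))) = 2060031*(433229/380430 + (19 + 66)) = 2060031*(433229/380430 + 85) = 2060031*(32769779/380430) = 22502253534383/126810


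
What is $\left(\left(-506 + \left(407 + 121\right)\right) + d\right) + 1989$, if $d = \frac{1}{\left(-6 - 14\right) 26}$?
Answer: $\frac{1045719}{520} \approx 2011.0$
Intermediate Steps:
$d = - \frac{1}{520}$ ($d = \frac{1}{\left(-20\right) 26} = \frac{1}{-520} = - \frac{1}{520} \approx -0.0019231$)
$\left(\left(-506 + \left(407 + 121\right)\right) + d\right) + 1989 = \left(\left(-506 + \left(407 + 121\right)\right) - \frac{1}{520}\right) + 1989 = \left(\left(-506 + 528\right) - \frac{1}{520}\right) + 1989 = \left(22 - \frac{1}{520}\right) + 1989 = \frac{11439}{520} + 1989 = \frac{1045719}{520}$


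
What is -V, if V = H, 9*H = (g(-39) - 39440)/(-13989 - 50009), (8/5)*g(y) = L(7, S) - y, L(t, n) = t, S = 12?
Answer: -157645/2303928 ≈ -0.068424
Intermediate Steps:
g(y) = 35/8 - 5*y/8 (g(y) = 5*(7 - y)/8 = 35/8 - 5*y/8)
H = 157645/2303928 (H = (((35/8 - 5/8*(-39)) - 39440)/(-13989 - 50009))/9 = (((35/8 + 195/8) - 39440)/(-63998))/9 = ((115/4 - 39440)*(-1/63998))/9 = (-157645/4*(-1/63998))/9 = (⅑)*(157645/255992) = 157645/2303928 ≈ 0.068424)
V = 157645/2303928 ≈ 0.068424
-V = -1*157645/2303928 = -157645/2303928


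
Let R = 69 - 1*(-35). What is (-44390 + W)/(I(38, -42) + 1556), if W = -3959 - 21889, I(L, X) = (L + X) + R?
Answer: -35119/828 ≈ -42.414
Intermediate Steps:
R = 104 (R = 69 + 35 = 104)
I(L, X) = 104 + L + X (I(L, X) = (L + X) + 104 = 104 + L + X)
W = -25848
(-44390 + W)/(I(38, -42) + 1556) = (-44390 - 25848)/((104 + 38 - 42) + 1556) = -70238/(100 + 1556) = -70238/1656 = -70238*1/1656 = -35119/828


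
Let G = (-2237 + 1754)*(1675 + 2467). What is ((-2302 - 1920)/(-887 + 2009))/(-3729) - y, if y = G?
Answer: 4185163895945/2091969 ≈ 2.0006e+6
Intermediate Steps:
G = -2000586 (G = -483*4142 = -2000586)
y = -2000586
((-2302 - 1920)/(-887 + 2009))/(-3729) - y = ((-2302 - 1920)/(-887 + 2009))/(-3729) - 1*(-2000586) = -4222/1122*(-1/3729) + 2000586 = -4222*1/1122*(-1/3729) + 2000586 = -2111/561*(-1/3729) + 2000586 = 2111/2091969 + 2000586 = 4185163895945/2091969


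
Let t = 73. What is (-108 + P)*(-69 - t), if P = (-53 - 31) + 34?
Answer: 22436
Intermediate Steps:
P = -50 (P = -84 + 34 = -50)
(-108 + P)*(-69 - t) = (-108 - 50)*(-69 - 1*73) = -158*(-69 - 73) = -158*(-142) = 22436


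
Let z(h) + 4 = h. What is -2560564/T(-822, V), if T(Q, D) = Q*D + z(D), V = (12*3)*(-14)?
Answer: -640141/103445 ≈ -6.1882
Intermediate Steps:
z(h) = -4 + h
V = -504 (V = 36*(-14) = -504)
T(Q, D) = -4 + D + D*Q (T(Q, D) = Q*D + (-4 + D) = D*Q + (-4 + D) = -4 + D + D*Q)
-2560564/T(-822, V) = -2560564/(-4 - 504 - 504*(-822)) = -2560564/(-4 - 504 + 414288) = -2560564/413780 = -2560564*1/413780 = -640141/103445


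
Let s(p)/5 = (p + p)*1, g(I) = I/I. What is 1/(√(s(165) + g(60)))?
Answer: √1651/1651 ≈ 0.024611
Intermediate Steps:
g(I) = 1
s(p) = 10*p (s(p) = 5*((p + p)*1) = 5*((2*p)*1) = 5*(2*p) = 10*p)
1/(√(s(165) + g(60))) = 1/(√(10*165 + 1)) = 1/(√(1650 + 1)) = 1/(√1651) = √1651/1651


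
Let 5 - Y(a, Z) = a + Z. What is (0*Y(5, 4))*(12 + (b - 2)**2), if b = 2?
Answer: 0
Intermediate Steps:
Y(a, Z) = 5 - Z - a (Y(a, Z) = 5 - (a + Z) = 5 - (Z + a) = 5 + (-Z - a) = 5 - Z - a)
(0*Y(5, 4))*(12 + (b - 2)**2) = (0*(5 - 1*4 - 1*5))*(12 + (2 - 2)**2) = (0*(5 - 4 - 5))*(12 + 0**2) = (0*(-4))*(12 + 0) = 0*12 = 0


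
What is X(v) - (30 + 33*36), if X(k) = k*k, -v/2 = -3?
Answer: -1182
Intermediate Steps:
v = 6 (v = -2*(-3) = 6)
X(k) = k²
X(v) - (30 + 33*36) = 6² - (30 + 33*36) = 36 - (30 + 1188) = 36 - 1*1218 = 36 - 1218 = -1182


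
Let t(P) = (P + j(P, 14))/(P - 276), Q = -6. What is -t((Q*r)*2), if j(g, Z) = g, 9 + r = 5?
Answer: 8/19 ≈ 0.42105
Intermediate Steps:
r = -4 (r = -9 + 5 = -4)
t(P) = 2*P/(-276 + P) (t(P) = (P + P)/(P - 276) = (2*P)/(-276 + P) = 2*P/(-276 + P))
-t((Q*r)*2) = -2*-6*(-4)*2/(-276 - 6*(-4)*2) = -2*24*2/(-276 + 24*2) = -2*48/(-276 + 48) = -2*48/(-228) = -2*48*(-1)/228 = -1*(-8/19) = 8/19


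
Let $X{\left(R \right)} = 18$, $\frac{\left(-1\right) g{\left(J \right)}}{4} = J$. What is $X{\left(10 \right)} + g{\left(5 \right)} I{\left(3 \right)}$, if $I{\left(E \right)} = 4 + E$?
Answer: $-122$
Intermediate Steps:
$g{\left(J \right)} = - 4 J$
$X{\left(10 \right)} + g{\left(5 \right)} I{\left(3 \right)} = 18 + \left(-4\right) 5 \left(4 + 3\right) = 18 - 140 = -122$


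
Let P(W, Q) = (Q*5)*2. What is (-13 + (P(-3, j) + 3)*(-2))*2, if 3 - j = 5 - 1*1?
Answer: 2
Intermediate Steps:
j = -1 (j = 3 - (5 - 1*1) = 3 - (5 - 1) = 3 - 1*4 = 3 - 4 = -1)
P(W, Q) = 10*Q (P(W, Q) = (5*Q)*2 = 10*Q)
(-13 + (P(-3, j) + 3)*(-2))*2 = (-13 + (10*(-1) + 3)*(-2))*2 = (-13 + (-10 + 3)*(-2))*2 = (-13 - 7*(-2))*2 = (-13 + 14)*2 = 1*2 = 2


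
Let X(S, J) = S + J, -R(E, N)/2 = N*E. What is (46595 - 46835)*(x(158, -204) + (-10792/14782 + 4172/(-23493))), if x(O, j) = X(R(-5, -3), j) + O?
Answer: 56227357760/3046259 ≈ 18458.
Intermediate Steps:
R(E, N) = -2*E*N (R(E, N) = -2*N*E = -2*E*N)
X(S, J) = J + S
x(O, j) = -30 + O + j (x(O, j) = (j - 2*(-5)*(-3)) + O = (j - 30) + O = (-30 + j) + O = -30 + O + j)
(46595 - 46835)*(x(158, -204) + (-10792/14782 + 4172/(-23493))) = (46595 - 46835)*((-30 + 158 - 204) + (-10792/14782 + 4172/(-23493))) = -240*(-76 + (-10792*1/14782 + 4172*(-1/23493))) = -240*(-76 + (-284/389 - 4172/23493)) = -240*(-76 - 8294920/9138777) = -240*(-702841972/9138777) = 56227357760/3046259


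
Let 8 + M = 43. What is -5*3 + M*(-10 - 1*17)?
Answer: -960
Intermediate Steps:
M = 35 (M = -8 + 43 = 35)
-5*3 + M*(-10 - 1*17) = -5*3 + 35*(-10 - 1*17) = -15 + 35*(-10 - 17) = -15 + 35*(-27) = -15 - 945 = -960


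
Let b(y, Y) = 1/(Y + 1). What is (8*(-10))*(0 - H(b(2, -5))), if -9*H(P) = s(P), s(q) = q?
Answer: 20/9 ≈ 2.2222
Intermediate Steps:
b(y, Y) = 1/(1 + Y)
H(P) = -P/9
(8*(-10))*(0 - H(b(2, -5))) = (8*(-10))*(0 - (-1)/(9*(1 - 5))) = -80*(0 - (-1)/(9*(-4))) = -80*(0 - (-1)*(-1)/(9*4)) = -80*(0 - 1*1/36) = -80*(0 - 1/36) = -80*(-1/36) = 20/9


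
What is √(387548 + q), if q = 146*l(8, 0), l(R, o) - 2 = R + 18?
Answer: 2*√97909 ≈ 625.81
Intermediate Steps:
l(R, o) = 20 + R (l(R, o) = 2 + (R + 18) = 2 + (18 + R) = 20 + R)
q = 4088 (q = 146*(20 + 8) = 146*28 = 4088)
√(387548 + q) = √(387548 + 4088) = √391636 = 2*√97909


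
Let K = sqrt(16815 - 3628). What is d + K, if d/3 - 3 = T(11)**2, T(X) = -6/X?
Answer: 1197/121 + sqrt(13187) ≈ 124.73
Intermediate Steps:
d = 1197/121 (d = 9 + 3*(-6/11)**2 = 9 + 3*(36/121) = 9 + 108/121 = 1197/121 ≈ 9.8926)
K = sqrt(13187) ≈ 114.83
d + K = 1197/121 + sqrt(13187)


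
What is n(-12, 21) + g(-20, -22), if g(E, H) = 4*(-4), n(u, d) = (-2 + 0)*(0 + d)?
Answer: -58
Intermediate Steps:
n(u, d) = -2*d
g(E, H) = -16
n(-12, 21) + g(-20, -22) = -2*21 - 16 = -42 - 16 = -58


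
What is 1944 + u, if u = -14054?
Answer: -12110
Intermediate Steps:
1944 + u = 1944 - 14054 = -12110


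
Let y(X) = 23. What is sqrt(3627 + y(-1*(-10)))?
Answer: 5*sqrt(146) ≈ 60.415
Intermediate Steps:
sqrt(3627 + y(-1*(-10))) = sqrt(3627 + 23) = sqrt(3650) = 5*sqrt(146)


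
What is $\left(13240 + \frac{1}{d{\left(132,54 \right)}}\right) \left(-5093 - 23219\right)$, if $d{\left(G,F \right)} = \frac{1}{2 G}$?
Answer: $-382325248$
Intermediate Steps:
$d{\left(G,F \right)} = \frac{1}{2 G}$
$\left(13240 + \frac{1}{d{\left(132,54 \right)}}\right) \left(-5093 - 23219\right) = \left(13240 + \frac{1}{\frac{1}{2} \cdot \frac{1}{132}}\right) \left(-5093 - 23219\right) = \left(13240 + \frac{1}{\frac{1}{2} \cdot \frac{1}{132}}\right) \left(-28312\right) = \left(13240 + \frac{1}{\frac{1}{264}}\right) \left(-28312\right) = \left(13240 + 264\right) \left(-28312\right) = 13504 \left(-28312\right) = -382325248$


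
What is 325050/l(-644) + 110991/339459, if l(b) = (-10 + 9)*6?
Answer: -6130026778/113153 ≈ -54175.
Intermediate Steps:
l(b) = -6 (l(b) = -1*6 = -6)
325050/l(-644) + 110991/339459 = 325050/(-6) + 110991/339459 = 325050*(-⅙) + 110991*(1/339459) = -54175 + 36997/113153 = -6130026778/113153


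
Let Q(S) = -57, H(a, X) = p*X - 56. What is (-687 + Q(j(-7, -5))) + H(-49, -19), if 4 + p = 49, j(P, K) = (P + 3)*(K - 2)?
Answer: -1655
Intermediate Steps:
j(P, K) = (-2 + K)*(3 + P) (j(P, K) = (3 + P)*(-2 + K) = (-2 + K)*(3 + P))
p = 45 (p = -4 + 49 = 45)
H(a, X) = -56 + 45*X (H(a, X) = 45*X - 56 = -56 + 45*X)
(-687 + Q(j(-7, -5))) + H(-49, -19) = (-687 - 57) + (-56 + 45*(-19)) = -744 + (-56 - 855) = -744 - 911 = -1655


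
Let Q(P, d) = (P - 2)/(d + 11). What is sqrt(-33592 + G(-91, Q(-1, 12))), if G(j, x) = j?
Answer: I*sqrt(33683) ≈ 183.53*I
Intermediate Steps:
Q(P, d) = (-2 + P)/(11 + d)
sqrt(-33592 + G(-91, Q(-1, 12))) = sqrt(-33592 - 91) = sqrt(-33683) = I*sqrt(33683)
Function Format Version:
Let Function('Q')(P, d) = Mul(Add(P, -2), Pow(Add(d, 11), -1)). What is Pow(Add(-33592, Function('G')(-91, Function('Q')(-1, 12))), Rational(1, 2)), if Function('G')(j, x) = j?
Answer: Mul(I, Pow(33683, Rational(1, 2))) ≈ Mul(183.53, I)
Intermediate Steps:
Function('Q')(P, d) = Mul(Pow(Add(11, d), -1), Add(-2, P)) (Function('Q')(P, d) = Mul(Add(-2, P), Pow(Add(11, d), -1)) = Mul(Pow(Add(11, d), -1), Add(-2, P)))
Pow(Add(-33592, Function('G')(-91, Function('Q')(-1, 12))), Rational(1, 2)) = Pow(Add(-33592, -91), Rational(1, 2)) = Pow(-33683, Rational(1, 2)) = Mul(I, Pow(33683, Rational(1, 2)))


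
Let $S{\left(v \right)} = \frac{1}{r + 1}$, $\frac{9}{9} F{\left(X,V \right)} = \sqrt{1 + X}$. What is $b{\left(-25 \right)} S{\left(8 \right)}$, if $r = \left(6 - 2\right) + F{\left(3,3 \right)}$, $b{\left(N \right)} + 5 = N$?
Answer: $- \frac{30}{7} \approx -4.2857$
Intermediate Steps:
$b{\left(N \right)} = -5 + N$
$F{\left(X,V \right)} = \sqrt{1 + X}$
$r = 6$ ($r = \left(6 - 2\right) + \sqrt{1 + 3} = 4 + \sqrt{4} = 4 + 2 = 6$)
$S{\left(v \right)} = \frac{1}{7}$ ($S{\left(v \right)} = \frac{1}{6 + 1} = \frac{1}{7}$)
$b{\left(-25 \right)} S{\left(8 \right)} = \left(-5 - 25\right) \frac{1}{7} = \left(-30\right) \frac{1}{7} = - \frac{30}{7}$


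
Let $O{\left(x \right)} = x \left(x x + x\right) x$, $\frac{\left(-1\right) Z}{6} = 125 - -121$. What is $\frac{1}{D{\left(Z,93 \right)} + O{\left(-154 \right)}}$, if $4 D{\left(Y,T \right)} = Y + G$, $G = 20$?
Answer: $\frac{1}{558796028} \approx 1.7896 \cdot 10^{-9}$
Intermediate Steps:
$Z = -1476$ ($Z = - 6 \left(125 - -121\right) = - 6 \left(125 + 121\right) = \left(-6\right) 246 = -1476$)
$D{\left(Y,T \right)} = 5 + \frac{Y}{4}$ ($D{\left(Y,T \right)} = \frac{Y + 20}{4} = \frac{20 + Y}{4} = 5 + \frac{Y}{4}$)
$O{\left(x \right)} = x^{2} \left(x + x^{2}\right)$ ($O{\left(x \right)} = x \left(x^{2} + x\right) x = x \left(x + x^{2}\right) x = x^{2} \left(x + x^{2}\right)$)
$\frac{1}{D{\left(Z,93 \right)} + O{\left(-154 \right)}} = \frac{1}{\left(5 + \frac{1}{4} \left(-1476\right)\right) + \left(-154\right)^{3} \left(1 - 154\right)} = \frac{1}{\left(5 - 369\right) - -558796392} = \frac{1}{-364 + 558796392} = \frac{1}{558796028}$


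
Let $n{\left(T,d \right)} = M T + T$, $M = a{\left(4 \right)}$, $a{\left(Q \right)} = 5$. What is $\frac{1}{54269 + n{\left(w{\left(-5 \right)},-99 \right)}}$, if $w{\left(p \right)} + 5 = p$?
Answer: $\frac{1}{54209} \approx 1.8447 \cdot 10^{-5}$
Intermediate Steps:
$w{\left(p \right)} = -5 + p$
$M = 5$
$n{\left(T,d \right)} = 6 T$ ($n{\left(T,d \right)} = 5 T + T = 6 T$)
$\frac{1}{54269 + n{\left(w{\left(-5 \right)},-99 \right)}} = \frac{1}{54269 + 6 \left(-5 - 5\right)} = \frac{1}{54269 + 6 \left(-10\right)} = \frac{1}{54269 - 60} = \frac{1}{54209}$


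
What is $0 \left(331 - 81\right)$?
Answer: $0$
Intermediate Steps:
$0 \left(331 - 81\right) = 0 \cdot 250 = 0$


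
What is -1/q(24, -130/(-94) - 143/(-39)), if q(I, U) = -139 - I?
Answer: 1/163 ≈ 0.0061350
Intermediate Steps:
-1/q(24, -130/(-94) - 143/(-39)) = -1/(-139 - 1*24) = -1/(-139 - 24) = -1/(-163) = -1*(-1/163) = 1/163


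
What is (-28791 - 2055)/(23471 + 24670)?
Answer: -10282/16047 ≈ -0.64074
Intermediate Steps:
(-28791 - 2055)/(23471 + 24670) = -30846/48141 = -30846*1/48141 = -10282/16047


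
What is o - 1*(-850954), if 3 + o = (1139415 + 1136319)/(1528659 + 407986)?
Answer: 1647992275129/1936645 ≈ 8.5095e+5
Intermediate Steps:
o = -3534201/1936645 (o = -3 + (1139415 + 1136319)/(1528659 + 407986) = -3 + 2275734/1936645 = -3534201/1936645 ≈ -1.8249)
o - 1*(-850954) = -3534201/1936645 - 1*(-850954) = -3534201/1936645 + 850954 = 1647992275129/1936645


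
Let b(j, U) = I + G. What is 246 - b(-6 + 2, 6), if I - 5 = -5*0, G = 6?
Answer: 235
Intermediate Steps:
I = 5 (I = 5 - 5*0 = 5 + 0 = 5)
b(j, U) = 11 (b(j, U) = 5 + 6 = 11)
246 - b(-6 + 2, 6) = 246 - 1*11 = 246 - 11 = 235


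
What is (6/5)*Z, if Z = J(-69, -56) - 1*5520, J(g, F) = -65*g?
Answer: -1242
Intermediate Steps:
Z = -1035 (Z = -65*(-69) - 1*5520 = 4485 - 5520 = -1035)
(6/5)*Z = (6/5)*(-1035) = -1242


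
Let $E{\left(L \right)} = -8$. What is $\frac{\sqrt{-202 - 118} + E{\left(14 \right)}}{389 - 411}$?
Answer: $\frac{4}{11} - \frac{4 i \sqrt{5}}{11} \approx 0.36364 - 0.81312 i$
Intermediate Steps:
$\frac{\sqrt{-202 - 118} + E{\left(14 \right)}}{389 - 411} = \frac{\sqrt{-202 - 118} - 8}{389 - 411} = \frac{\sqrt{-320} - 8}{-22} = \left(8 i \sqrt{5} - 8\right) \left(- \frac{1}{22}\right) = \left(-8 + 8 i \sqrt{5}\right) \left(- \frac{1}{22}\right) = \frac{4}{11} - \frac{4 i \sqrt{5}}{11}$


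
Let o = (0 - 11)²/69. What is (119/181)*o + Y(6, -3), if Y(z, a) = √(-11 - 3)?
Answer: 14399/12489 + I*√14 ≈ 1.1529 + 3.7417*I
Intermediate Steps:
Y(z, a) = I*√14 (Y(z, a) = √(-14) = I*√14)
o = 121/69 (o = (-11)²*(1/69) = 121*(1/69) = 121/69 ≈ 1.7536)
(119/181)*o + Y(6, -3) = (119/181)*(121/69) + I*√14 = 14399/12489 + I*√14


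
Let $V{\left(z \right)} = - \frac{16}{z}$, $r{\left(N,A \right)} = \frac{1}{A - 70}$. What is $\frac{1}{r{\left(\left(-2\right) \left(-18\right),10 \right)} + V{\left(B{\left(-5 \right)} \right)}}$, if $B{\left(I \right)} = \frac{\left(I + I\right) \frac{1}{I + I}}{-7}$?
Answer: $\frac{60}{6719} \approx 0.0089299$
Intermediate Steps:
$B{\left(I \right)} = - \frac{1}{7}$ ($B{\left(I \right)} = \frac{2 I}{2 I} \left(- \frac{1}{7}\right) = 2 I \frac{1}{2 I} \left(- \frac{1}{7}\right) = 1 \left(- \frac{1}{7}\right) = - \frac{1}{7}$)
$r{\left(N,A \right)} = \frac{1}{-70 + A}$
$\frac{1}{r{\left(\left(-2\right) \left(-18\right),10 \right)} + V{\left(B{\left(-5 \right)} \right)}} = \frac{1}{\frac{1}{-70 + 10} - \frac{16}{- \frac{1}{7}}} = \frac{1}{\frac{1}{-60} - -112} = \frac{1}{- \frac{1}{60} + 112} = \frac{1}{\frac{6719}{60}} = \frac{60}{6719}$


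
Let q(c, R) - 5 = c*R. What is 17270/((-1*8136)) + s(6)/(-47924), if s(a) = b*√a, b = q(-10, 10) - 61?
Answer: -8635/4068 + 39*√6/11981 ≈ -2.1147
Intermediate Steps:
q(c, R) = 5 + R*c (q(c, R) = 5 + c*R = 5 + R*c)
b = -156 (b = (5 + 10*(-10)) - 61 = (5 - 100) - 61 = -95 - 61 = -156)
s(a) = -156*√a
17270/((-1*8136)) + s(6)/(-47924) = 17270/((-1*8136)) - 156*√6/(-47924) = 17270/(-8136) - 156*√6*(-1/47924) = 17270*(-1/8136) + 39*√6/11981 = -8635/4068 + 39*√6/11981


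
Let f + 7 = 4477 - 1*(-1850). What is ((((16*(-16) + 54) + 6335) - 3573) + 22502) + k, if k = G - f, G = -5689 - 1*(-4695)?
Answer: 17748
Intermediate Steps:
f = 6320 (f = -7 + (4477 - 1*(-1850)) = -7 + (4477 + 1850) = -7 + 6327 = 6320)
G = -994 (G = -5689 + 4695 = -994)
k = -7314 (k = -994 - 1*6320 = -994 - 6320 = -7314)
((((16*(-16) + 54) + 6335) - 3573) + 22502) + k = ((((16*(-16) + 54) + 6335) - 3573) + 22502) - 7314 = ((((-256 + 54) + 6335) - 3573) + 22502) - 7314 = (((-202 + 6335) - 3573) + 22502) - 7314 = ((6133 - 3573) + 22502) - 7314 = (2560 + 22502) - 7314 = 25062 - 7314 = 17748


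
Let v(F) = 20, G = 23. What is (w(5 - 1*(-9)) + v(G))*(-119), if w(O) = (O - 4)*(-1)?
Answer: -1190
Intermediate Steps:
w(O) = 4 - O (w(O) = (-4 + O)*(-1) = 4 - O)
(w(5 - 1*(-9)) + v(G))*(-119) = ((4 - (5 - 1*(-9))) + 20)*(-119) = ((4 - (5 + 9)) + 20)*(-119) = ((4 - 1*14) + 20)*(-119) = ((4 - 14) + 20)*(-119) = (-10 + 20)*(-119) = 10*(-119) = -1190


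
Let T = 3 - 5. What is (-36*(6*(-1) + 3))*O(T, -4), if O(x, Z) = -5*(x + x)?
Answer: 2160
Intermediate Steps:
T = -2
O(x, Z) = -10*x
(-36*(6*(-1) + 3))*O(T, -4) = (-36*(6*(-1) + 3))*(-10*(-2)) = -36*(-6 + 3)*20 = -36*(-3)*20 = 108*20 = 2160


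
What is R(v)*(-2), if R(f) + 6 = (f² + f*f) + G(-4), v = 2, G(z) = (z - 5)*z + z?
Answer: -68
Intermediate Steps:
G(z) = z + z*(-5 + z) (G(z) = (-5 + z)*z + z = z*(-5 + z) + z = z + z*(-5 + z))
R(f) = 26 + 2*f² (R(f) = -6 + ((f² + f*f) - 4*(-4 - 4)) = -6 + ((f² + f²) - 4*(-8)) = -6 + (2*f² + 32) = -6 + (32 + 2*f²) = 26 + 2*f²)
R(v)*(-2) = (26 + 2*2²)*(-2) = (26 + 2*4)*(-2) = (26 + 8)*(-2) = 34*(-2) = -68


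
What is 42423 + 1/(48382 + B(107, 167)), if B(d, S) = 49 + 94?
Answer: 2058576076/48525 ≈ 42423.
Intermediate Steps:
B(d, S) = 143
42423 + 1/(48382 + B(107, 167)) = 42423 + 1/(48382 + 143) = 42423 + 1/48525 = 2058576076/48525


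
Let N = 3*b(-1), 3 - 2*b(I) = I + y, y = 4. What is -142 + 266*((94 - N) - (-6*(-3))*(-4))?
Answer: 44014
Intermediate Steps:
b(I) = -½ - I/2 (b(I) = 3/2 - (I + 4)/2 = 3/2 - (4 + I)/2 = 3/2 + (-2 - I/2) = -½ - I/2)
N = 0 (N = 3*(-½ - ½*(-1)) = 3*(-½ + ½) = 3*0 = 0)
-142 + 266*((94 - N) - (-6*(-3))*(-4)) = -142 + 266*((94 - 1*0) - (-6*(-3))*(-4)) = -142 + 266*((94 + 0) - 18*(-4)) = -142 + 266*(94 - 1*(-72)) = -142 + 266*(94 + 72) = -142 + 266*166 = -142 + 44156 = 44014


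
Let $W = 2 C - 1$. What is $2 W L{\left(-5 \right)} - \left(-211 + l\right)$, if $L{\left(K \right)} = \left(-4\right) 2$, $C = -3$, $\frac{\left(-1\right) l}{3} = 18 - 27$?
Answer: $296$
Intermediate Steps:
$l = 27$ ($l = - 3 \left(18 - 27\right) = \left(-3\right) \left(-9\right) = 27$)
$L{\left(K \right)} = -8$
$W = -7$ ($W = 2 \left(-3\right) - 1 = -6 - 1 = -7$)
$2 W L{\left(-5 \right)} - \left(-211 + l\right) = 2 \left(-7\right) \left(-8\right) - \left(-211 + 27\right) = \left(-14\right) \left(-8\right) - -184 = 112 + 184 = 296$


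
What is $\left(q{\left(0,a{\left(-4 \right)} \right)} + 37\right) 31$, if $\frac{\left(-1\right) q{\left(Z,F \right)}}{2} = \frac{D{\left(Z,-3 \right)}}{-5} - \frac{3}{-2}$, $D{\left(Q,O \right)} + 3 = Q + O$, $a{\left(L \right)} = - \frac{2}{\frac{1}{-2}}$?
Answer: $\frac{4898}{5} \approx 979.6$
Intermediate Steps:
$a{\left(L \right)} = 4$ ($a{\left(L \right)} = - \frac{2}{- \frac{1}{2}} = \left(-2\right) \left(-2\right) = 4$)
$D{\left(Q,O \right)} = -3 + O + Q$ ($D{\left(Q,O \right)} = -3 + \left(Q + O\right) = -3 + \left(O + Q\right) = -3 + O + Q$)
$q{\left(Z,F \right)} = - \frac{27}{5} + \frac{2 Z}{5}$ ($q{\left(Z,F \right)} = - 2 \left(\frac{-3 - 3 + Z}{-5} - \frac{3}{-2}\right) = - 2 \left(\left(-6 + Z\right) \left(- \frac{1}{5}\right) - - \frac{3}{2}\right) = - 2 \left(\left(\frac{6}{5} - \frac{Z}{5}\right) + \frac{3}{2}\right) = - 2 \left(\frac{27}{10} - \frac{Z}{5}\right) = - \frac{27}{5} + \frac{2 Z}{5}$)
$\left(q{\left(0,a{\left(-4 \right)} \right)} + 37\right) 31 = \left(\left(- \frac{27}{5} + \frac{2}{5} \cdot 0\right) + 37\right) 31 = \left(\left(- \frac{27}{5} + 0\right) + 37\right) 31 = \left(- \frac{27}{5} + 37\right) 31 = \frac{158}{5} \cdot 31 = \frac{4898}{5}$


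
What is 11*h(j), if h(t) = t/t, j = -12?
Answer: 11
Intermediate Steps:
h(t) = 1
11*h(j) = 11*1 = 11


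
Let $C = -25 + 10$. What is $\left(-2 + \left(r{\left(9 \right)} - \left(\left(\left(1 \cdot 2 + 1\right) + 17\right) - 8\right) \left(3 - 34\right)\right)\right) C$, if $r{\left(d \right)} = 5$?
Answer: $-5625$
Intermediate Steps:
$C = -15$
$\left(-2 + \left(r{\left(9 \right)} - \left(\left(\left(1 \cdot 2 + 1\right) + 17\right) - 8\right) \left(3 - 34\right)\right)\right) C = \left(-2 - \left(-5 + \left(\left(\left(1 \cdot 2 + 1\right) + 17\right) - 8\right) \left(3 - 34\right)\right)\right) \left(-15\right) = \left(-2 - \left(-5 + \left(\left(\left(2 + 1\right) + 17\right) - 8\right) \left(-31\right)\right)\right) \left(-15\right) = \left(-2 - \left(-5 + \left(\left(3 + 17\right) - 8\right) \left(-31\right)\right)\right) \left(-15\right) = \left(-2 - \left(-5 + \left(20 - 8\right) \left(-31\right)\right)\right) \left(-15\right) = \left(-2 - \left(-5 + 12 \left(-31\right)\right)\right) \left(-15\right) = \left(-2 + \left(5 - -372\right)\right) \left(-15\right) = \left(-2 + \left(5 + 372\right)\right) \left(-15\right) = \left(-2 + 377\right) \left(-15\right) = 375 \left(-15\right) = -5625$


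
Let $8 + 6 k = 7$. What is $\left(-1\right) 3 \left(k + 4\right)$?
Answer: $- \frac{23}{2} \approx -11.5$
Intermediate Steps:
$k = - \frac{1}{6}$ ($k = - \frac{4}{3} + \frac{1}{6} \cdot 7 = - \frac{4}{3} + \frac{7}{6} = - \frac{1}{6} \approx -0.16667$)
$\left(-1\right) 3 \left(k + 4\right) = \left(-1\right) 3 \left(- \frac{1}{6} + 4\right) = \left(-3\right) \frac{23}{6} = - \frac{23}{2}$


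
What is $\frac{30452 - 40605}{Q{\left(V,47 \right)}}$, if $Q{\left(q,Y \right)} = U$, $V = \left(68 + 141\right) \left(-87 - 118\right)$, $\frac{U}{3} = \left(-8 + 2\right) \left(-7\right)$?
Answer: $- \frac{10153}{126} \approx -80.579$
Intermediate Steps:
$U = 126$ ($U = 3 \left(-8 + 2\right) \left(-7\right) = 3 \left(\left(-6\right) \left(-7\right)\right) = 3 \cdot 42 = 126$)
$V = -42845$ ($V = 209 \left(-205\right) = -42845$)
$Q{\left(q,Y \right)} = 126$
$\frac{30452 - 40605}{Q{\left(V,47 \right)}} = \frac{30452 - 40605}{126} = \left(30452 - 40605\right) \frac{1}{126} = \left(-10153\right) \frac{1}{126} = - \frac{10153}{126}$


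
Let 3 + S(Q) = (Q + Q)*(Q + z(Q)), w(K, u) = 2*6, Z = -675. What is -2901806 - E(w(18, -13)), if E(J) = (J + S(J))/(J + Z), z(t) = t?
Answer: -49330687/17 ≈ -2.9018e+6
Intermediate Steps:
w(K, u) = 12
S(Q) = -3 + 4*Q² (S(Q) = -3 + (Q + Q)*(Q + Q) = -3 + (2*Q)*(2*Q) = -3 + 4*Q²)
E(J) = (-3 + J + 4*J²)/(-675 + J) (E(J) = (J + (-3 + 4*J²))/(J - 675) = (-3 + J + 4*J²)/(-675 + J))
-2901806 - E(w(18, -13)) = -2901806 - (-3 + 12 + 4*12²)/(-675 + 12) = -2901806 - (-3 + 12 + 4*144)/(-663) = -2901806 - (-1)*(-3 + 12 + 576)/663 = -2901806 - (-1)*585/663 = -2901806 - 1*(-15/17) = -2901806 + 15/17 = -49330687/17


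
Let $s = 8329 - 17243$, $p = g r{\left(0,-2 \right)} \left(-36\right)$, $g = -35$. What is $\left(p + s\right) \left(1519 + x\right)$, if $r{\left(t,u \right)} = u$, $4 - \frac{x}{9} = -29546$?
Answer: $-3058240546$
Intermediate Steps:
$x = 265950$ ($x = 36 - -265914 = 36 + 265914 = 265950$)
$p = -2520$ ($p = \left(-35\right) \left(-2\right) \left(-36\right) = 70 \left(-36\right) = -2520$)
$s = -8914$
$\left(p + s\right) \left(1519 + x\right) = \left(-2520 - 8914\right) \left(1519 + 265950\right) = \left(-11434\right) 267469 = -3058240546$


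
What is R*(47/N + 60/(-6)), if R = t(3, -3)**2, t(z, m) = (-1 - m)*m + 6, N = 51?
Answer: 0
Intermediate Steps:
t(z, m) = 6 + m*(-1 - m) (t(z, m) = m*(-1 - m) + 6 = 6 + m*(-1 - m))
R = 0 (R = (6 - 1*(-3) - 1*(-3)**2)**2 = (6 + 3 - 1*9)**2 = (6 + 3 - 9)**2 = 0**2 = 0)
R*(47/N + 60/(-6)) = 0*(47/51 + 60/(-6)) = 0*(47*(1/51) + 60*(-1/6)) = 0*(47/51 - 10) = 0*(-463/51) = 0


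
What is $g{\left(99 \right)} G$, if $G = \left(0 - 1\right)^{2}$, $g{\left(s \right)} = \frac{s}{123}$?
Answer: $\frac{33}{41} \approx 0.80488$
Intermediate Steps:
$g{\left(s \right)} = \frac{s}{123}$ ($g{\left(s \right)} = s \frac{1}{123} = \frac{s}{123}$)
$G = 1$ ($G = \left(-1\right)^{2} = 1$)
$g{\left(99 \right)} G = \frac{1}{123} \cdot 99 \cdot 1 = \frac{33}{41} \cdot 1 = \frac{33}{41}$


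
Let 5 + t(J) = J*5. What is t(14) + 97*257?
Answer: 24994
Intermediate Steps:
t(J) = -5 + 5*J (t(J) = -5 + J*5 = -5 + 5*J)
t(14) + 97*257 = (-5 + 5*14) + 97*257 = (-5 + 70) + 24929 = 65 + 24929 = 24994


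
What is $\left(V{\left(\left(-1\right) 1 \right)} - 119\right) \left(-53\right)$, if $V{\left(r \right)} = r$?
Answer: $6360$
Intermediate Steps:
$\left(V{\left(\left(-1\right) 1 \right)} - 119\right) \left(-53\right) = \left(\left(-1\right) 1 - 119\right) \left(-53\right) = \left(-1 - 119\right) \left(-53\right) = \left(-120\right) \left(-53\right) = 6360$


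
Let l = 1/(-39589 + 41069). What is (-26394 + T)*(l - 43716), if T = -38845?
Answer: 4220942358281/1480 ≈ 2.8520e+9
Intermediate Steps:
l = 1/1480 ≈ 0.00067568
(-26394 + T)*(l - 43716) = (-26394 - 38845)*(1/1480 - 43716) = -65239*(-64699679/1480) = 4220942358281/1480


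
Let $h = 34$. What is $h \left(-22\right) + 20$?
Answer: $-728$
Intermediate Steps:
$h \left(-22\right) + 20 = 34 \left(-22\right) + 20 = -748 + 20 = -728$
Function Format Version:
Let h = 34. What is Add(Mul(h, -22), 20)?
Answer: -728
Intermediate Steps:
Add(Mul(h, -22), 20) = Add(Mul(34, -22), 20) = Add(-748, 20) = -728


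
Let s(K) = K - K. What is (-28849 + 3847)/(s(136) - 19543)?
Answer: 25002/19543 ≈ 1.2793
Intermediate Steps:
s(K) = 0
(-28849 + 3847)/(s(136) - 19543) = (-28849 + 3847)/(0 - 19543) = -25002/(-19543) = -25002*(-1/19543) = 25002/19543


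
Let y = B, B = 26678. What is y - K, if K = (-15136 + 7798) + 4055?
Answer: 29961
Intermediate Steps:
y = 26678
K = -3283 (K = -7338 + 4055 = -3283)
y - K = 26678 - 1*(-3283) = 26678 + 3283 = 29961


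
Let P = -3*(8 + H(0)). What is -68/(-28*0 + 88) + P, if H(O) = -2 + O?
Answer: -413/22 ≈ -18.773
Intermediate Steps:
P = -18 (P = -3*(8 + (-2 + 0)) = -3*(8 - 2) = -3*6 = -18)
-68/(-28*0 + 88) + P = -68/(-28*0 + 88) - 18 = -68/(0 + 88) - 18 = -68/88 - 18 = -68*1/88 - 18 = -17/22 - 18 = -413/22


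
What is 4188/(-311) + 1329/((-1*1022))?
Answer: -4693455/317842 ≈ -14.767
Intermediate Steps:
4188/(-311) + 1329/((-1*1022)) = 4188*(-1/311) + 1329/(-1022) = -4188/311 + 1329*(-1/1022) = -4188/311 - 1329/1022 = -4693455/317842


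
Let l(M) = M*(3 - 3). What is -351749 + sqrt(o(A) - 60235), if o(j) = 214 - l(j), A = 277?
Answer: -351749 + 9*I*sqrt(741) ≈ -3.5175e+5 + 244.99*I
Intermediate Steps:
l(M) = 0 (l(M) = M*0 = 0)
o(j) = 214 (o(j) = 214 - 1*0 = 214 + 0 = 214)
-351749 + sqrt(o(A) - 60235) = -351749 + sqrt(214 - 60235) = -351749 + sqrt(-60021) = -351749 + 9*I*sqrt(741)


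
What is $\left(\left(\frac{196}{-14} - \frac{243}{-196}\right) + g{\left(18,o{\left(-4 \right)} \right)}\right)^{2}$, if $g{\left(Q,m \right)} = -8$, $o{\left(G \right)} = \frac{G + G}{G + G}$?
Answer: $\frac{16556761}{38416} \approx 430.99$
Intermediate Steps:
$o{\left(G \right)} = 1$ ($o{\left(G \right)} = \frac{2 G}{2 G} = 2 G \frac{1}{2 G} = 1$)
$\left(\left(\frac{196}{-14} - \frac{243}{-196}\right) + g{\left(18,o{\left(-4 \right)} \right)}\right)^{2} = \left(\left(\frac{196}{-14} - \frac{243}{-196}\right) - 8\right)^{2} = \left(\left(196 \left(- \frac{1}{14}\right) - - \frac{243}{196}\right) - 8\right)^{2} = \left(\left(-14 + \frac{243}{196}\right) - 8\right)^{2} = \left(- \frac{2501}{196} - 8\right)^{2} = \left(- \frac{4069}{196}\right)^{2} = \frac{16556761}{38416}$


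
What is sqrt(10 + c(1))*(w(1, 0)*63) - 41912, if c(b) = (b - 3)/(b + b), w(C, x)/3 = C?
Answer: -41345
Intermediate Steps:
w(C, x) = 3*C
c(b) = (-3 + b)/(2*b) (c(b) = (-3 + b)/((2*b)) = (-3 + b)*(1/(2*b)) = (-3 + b)/(2*b))
sqrt(10 + c(1))*(w(1, 0)*63) - 41912 = sqrt(10 + (1/2)*(-3 + 1)/1)*((3*1)*63) - 41912 = sqrt(10 + (1/2)*1*(-2))*(3*63) - 41912 = sqrt(10 - 1)*189 - 41912 = sqrt(9)*189 - 41912 = 3*189 - 41912 = 567 - 41912 = -41345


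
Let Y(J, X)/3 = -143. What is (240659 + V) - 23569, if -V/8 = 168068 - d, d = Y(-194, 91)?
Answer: -1130886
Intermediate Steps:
Y(J, X) = -429 (Y(J, X) = 3*(-143) = -429)
d = -429
V = -1347976 (V = -8*(168068 - 1*(-429)) = -8*(168068 + 429) = -8*168497 = -1347976)
(240659 + V) - 23569 = (240659 - 1347976) - 23569 = -1107317 - 23569 = -1130886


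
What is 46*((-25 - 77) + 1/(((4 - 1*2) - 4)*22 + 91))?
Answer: -220478/47 ≈ -4691.0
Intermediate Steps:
46*((-25 - 77) + 1/(((4 - 1*2) - 4)*22 + 91)) = 46*(-102 + 1/(((4 - 2) - 4)*22 + 91)) = 46*(-102 + 1/((2 - 4)*22 + 91)) = 46*(-102 + 1/(-2*22 + 91)) = 46*(-102 + 1/(-44 + 91)) = 46*(-102 + 1/47) = 46*(-4793/47) = -220478/47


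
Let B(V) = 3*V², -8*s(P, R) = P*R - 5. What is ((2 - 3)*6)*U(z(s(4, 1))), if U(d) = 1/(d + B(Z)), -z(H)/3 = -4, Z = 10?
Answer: -1/52 ≈ -0.019231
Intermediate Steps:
s(P, R) = 5/8 - P*R/8 (s(P, R) = -(P*R - 5)/8 = -(-5 + P*R)/8 = 5/8 - P*R/8)
z(H) = 12 (z(H) = -3*(-4) = 12)
U(d) = 1/(300 + d) (U(d) = 1/(d + 3*10²) = 1/(d + 3*100) = 1/(d + 300) = 1/(300 + d))
((2 - 3)*6)*U(z(s(4, 1))) = ((2 - 3)*6)/(300 + 12) = -1*6/312 = -6*1/312 = -1/52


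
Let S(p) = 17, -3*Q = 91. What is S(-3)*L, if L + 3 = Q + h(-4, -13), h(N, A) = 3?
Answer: -1547/3 ≈ -515.67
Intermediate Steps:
Q = -91/3 (Q = -⅓*91 = -91/3 ≈ -30.333)
L = -91/3 (L = -3 + (-91/3 + 3) = -3 - 82/3 = -91/3 ≈ -30.333)
S(-3)*L = 17*(-91/3) = -1547/3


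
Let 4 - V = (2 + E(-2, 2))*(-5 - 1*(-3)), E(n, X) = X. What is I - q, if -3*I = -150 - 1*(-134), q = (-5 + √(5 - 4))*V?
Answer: 160/3 ≈ 53.333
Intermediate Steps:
V = 12 (V = 4 - (2 + 2)*(-5 - 1*(-3)) = 4 - 4*(-5 + 3) = 4 - 4*(-2) = 4 - 1*(-8) = 4 + 8 = 12)
q = -48 (q = (-5 + √(5 - 4))*12 = (-5 + √1)*12 = (-5 + 1)*12 = -4*12 = -48)
I = 16/3 (I = -(-150 - 1*(-134))/3 = -(-150 + 134)/3 = -⅓*(-16) = 16/3 ≈ 5.3333)
I - q = 16/3 - 1*(-48) = 16/3 + 48 = 160/3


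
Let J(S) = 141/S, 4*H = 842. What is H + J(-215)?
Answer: 90233/430 ≈ 209.84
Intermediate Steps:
H = 421/2 (H = (¼)*842 = 421/2 ≈ 210.50)
H + J(-215) = 421/2 + 141/(-215) = 421/2 + 141*(-1/215) = 421/2 - 141/215 = 90233/430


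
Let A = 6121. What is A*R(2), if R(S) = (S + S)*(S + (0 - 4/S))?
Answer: 0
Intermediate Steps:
R(S) = 2*S*(S - 4/S) (R(S) = (2*S)*(S - 4/S) = 2*S*(S - 4/S))
A*R(2) = 6121*(-8 + 2*2²) = 6121*(-8 + 2*4) = 6121*(-8 + 8) = 6121*0 = 0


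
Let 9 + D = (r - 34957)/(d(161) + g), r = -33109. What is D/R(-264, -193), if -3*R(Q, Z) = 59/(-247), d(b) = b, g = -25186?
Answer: -8958063/113575 ≈ -78.874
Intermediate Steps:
D = -157159/25025 (D = -9 + (-33109 - 34957)/(161 - 25186) = -9 - 68066/(-25025) = -9 - 68066*(-1/25025) = -9 + 68066/25025 = -157159/25025 ≈ -6.2801)
R(Q, Z) = 59/741 (R(Q, Z) = -59/(3*(-247)) = -59*(-1)/(3*247) = -⅓*(-59/247) = 59/741)
D/R(-264, -193) = -157159/(25025*59/741) = -157159/25025*741/59 = -8958063/113575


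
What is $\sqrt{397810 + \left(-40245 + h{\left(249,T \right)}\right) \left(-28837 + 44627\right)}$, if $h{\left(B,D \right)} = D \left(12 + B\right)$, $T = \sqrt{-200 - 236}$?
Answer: $2 \sqrt{-158767685 + 2060595 i \sqrt{109}} \approx 1703.5 + 25258.0 i$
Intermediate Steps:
$T = 2 i \sqrt{109}$ ($T = \sqrt{-436} = 2 i \sqrt{109} \approx 20.881 i$)
$\sqrt{397810 + \left(-40245 + h{\left(249,T \right)}\right) \left(-28837 + 44627\right)} = \sqrt{397810 + \left(-40245 + 2 i \sqrt{109} \left(12 + 249\right)\right) \left(-28837 + 44627\right)} = \sqrt{397810 + \left(-40245 + 2 i \sqrt{109} \cdot 261\right) 15790} = \sqrt{397810 + \left(-40245 + 522 i \sqrt{109}\right) 15790} = \sqrt{397810 - \left(635468550 - 8242380 i \sqrt{109}\right)} = \sqrt{-635070740 + 8242380 i \sqrt{109}}$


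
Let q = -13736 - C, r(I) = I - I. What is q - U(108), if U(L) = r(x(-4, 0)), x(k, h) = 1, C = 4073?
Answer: -17809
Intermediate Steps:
r(I) = 0
U(L) = 0
q = -17809 (q = -13736 - 1*4073 = -13736 - 4073 = -17809)
q - U(108) = -17809 - 1*0 = -17809 + 0 = -17809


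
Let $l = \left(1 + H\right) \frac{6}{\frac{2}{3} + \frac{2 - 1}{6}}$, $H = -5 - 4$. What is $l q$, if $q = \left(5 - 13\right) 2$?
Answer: $\frac{4608}{5} \approx 921.6$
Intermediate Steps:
$H = -9$ ($H = -5 - 4 = -9$)
$q = -16$ ($q = \left(-8\right) 2 = -16$)
$l = - \frac{288}{5}$ ($l = \left(1 - 9\right) \frac{6}{\frac{2}{3} + \frac{2 - 1}{6}} = - 8 \frac{6}{2 \cdot \frac{1}{3} + \left(2 - 1\right) \frac{1}{6}} = - 8 \frac{6}{\frac{2}{3} + 1 \cdot \frac{1}{6}} = - 8 \frac{6}{\frac{2}{3} + \frac{1}{6}} = - 8 \frac{6}{\frac{5}{6}} = - 8 \cdot 6 \cdot \frac{6}{5} = \left(-8\right) \frac{36}{5} = - \frac{288}{5} \approx -57.6$)
$l q = \left(- \frac{288}{5}\right) \left(-16\right) = \frac{4608}{5}$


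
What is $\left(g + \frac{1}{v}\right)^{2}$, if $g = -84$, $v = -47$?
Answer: $\frac{15594601}{2209} \approx 7059.6$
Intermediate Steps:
$\left(g + \frac{1}{v}\right)^{2} = \left(-84 + \frac{1}{-47}\right)^{2} = \left(-84 - \frac{1}{47}\right)^{2} = \left(- \frac{3949}{47}\right)^{2} = \frac{15594601}{2209}$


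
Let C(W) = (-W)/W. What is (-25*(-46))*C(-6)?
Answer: -1150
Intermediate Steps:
C(W) = -1
(-25*(-46))*C(-6) = -25*(-46)*(-1) = 1150*(-1) = -1150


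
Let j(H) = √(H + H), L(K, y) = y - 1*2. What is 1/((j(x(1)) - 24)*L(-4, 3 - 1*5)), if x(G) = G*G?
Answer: 3/287 + √2/2296 ≈ 0.011069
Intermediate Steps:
L(K, y) = -2 + y (L(K, y) = y - 2 = -2 + y)
x(G) = G²
j(H) = √2*√H (j(H) = √(2*H) = √2*√H)
1/((j(x(1)) - 24)*L(-4, 3 - 1*5)) = 1/((√2*√(1²) - 24)*(-2 + (3 - 1*5))) = 1/((√2*√1 - 24)*(-2 + (3 - 5))) = 1/((√2*1 - 24)*(-2 - 2)) = 1/((√2 - 24)*(-4)) = 1/((-24 + √2)*(-4)) = 1/(96 - 4*√2)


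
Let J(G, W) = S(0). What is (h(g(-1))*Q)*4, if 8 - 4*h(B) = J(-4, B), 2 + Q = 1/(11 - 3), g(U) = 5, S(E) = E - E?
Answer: -15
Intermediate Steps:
S(E) = 0
Q = -15/8 (Q = -2 + 1/(11 - 3) = -2 + 1/8 = -2 + ⅛ = -15/8 ≈ -1.8750)
J(G, W) = 0
h(B) = 2 (h(B) = 2 - ¼*0 = 2 + 0 = 2)
(h(g(-1))*Q)*4 = (2*(-15/8))*4 = -15/4*4 = -15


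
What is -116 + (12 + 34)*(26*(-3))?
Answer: -3704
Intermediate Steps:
-116 + (12 + 34)*(26*(-3)) = -116 + 46*(-78) = -116 - 3588 = -3704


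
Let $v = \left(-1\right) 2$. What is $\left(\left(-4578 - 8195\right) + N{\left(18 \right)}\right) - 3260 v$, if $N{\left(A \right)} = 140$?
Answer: $-6113$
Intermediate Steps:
$v = -2$
$\left(\left(-4578 - 8195\right) + N{\left(18 \right)}\right) - 3260 v = \left(\left(-4578 - 8195\right) + 140\right) - 3260 \left(-2\right) = \left(\left(-4578 - 8195\right) + 140\right) - -6520 = \left(-12773 + 140\right) + 6520 = -12633 + 6520 = -6113$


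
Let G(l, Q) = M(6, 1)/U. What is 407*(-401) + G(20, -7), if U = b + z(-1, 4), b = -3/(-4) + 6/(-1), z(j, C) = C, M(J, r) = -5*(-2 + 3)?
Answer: -163203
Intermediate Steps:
M(J, r) = -5 (M(J, r) = -5*1 = -5)
b = -21/4 (b = -3*(-1/4) + 6*(-1) = 3/4 - 6 = -21/4 ≈ -5.2500)
U = -5/4 (U = -21/4 + 4 = -5/4 ≈ -1.2500)
G(l, Q) = 4 (G(l, Q) = -5/(-5/4) = -5*(-4/5) = 4)
407*(-401) + G(20, -7) = 407*(-401) + 4 = -163207 + 4 = -163203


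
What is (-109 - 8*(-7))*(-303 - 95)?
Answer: 21094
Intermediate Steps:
(-109 - 8*(-7))*(-303 - 95) = (-109 + 56)*(-398) = -53*(-398) = 21094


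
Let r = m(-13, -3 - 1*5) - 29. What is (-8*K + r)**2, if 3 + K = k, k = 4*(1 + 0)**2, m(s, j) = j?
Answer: 2025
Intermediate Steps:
r = -37 (r = (-3 - 1*5) - 29 = (-3 - 5) - 29 = -8 - 29 = -37)
k = 4 (k = 4*1**2 = 4*1 = 4)
K = 1 (K = -3 + 4 = 1)
(-8*K + r)**2 = (-8*1 - 37)**2 = (-8 - 37)**2 = (-45)**2 = 2025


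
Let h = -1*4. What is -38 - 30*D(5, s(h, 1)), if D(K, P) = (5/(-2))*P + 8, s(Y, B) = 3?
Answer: -53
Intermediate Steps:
h = -4
D(K, P) = 8 - 5*P/2 (D(K, P) = (5*(-1/2))*P + 8 = -5*P/2 + 8 = 8 - 5*P/2)
-38 - 30*D(5, s(h, 1)) = -38 - 30*(8 - 5/2*3) = -38 - 30*(8 - 15/2) = -38 - 30*1/2 = -38 - 15 = -53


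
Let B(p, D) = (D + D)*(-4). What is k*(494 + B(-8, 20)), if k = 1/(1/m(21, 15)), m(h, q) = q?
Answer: 5010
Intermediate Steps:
B(p, D) = -8*D (B(p, D) = (2*D)*(-4) = -8*D)
k = 15 (k = 1/(1/15) = 15)
k*(494 + B(-8, 20)) = 15*(494 - 8*20) = 15*(494 - 160) = 15*334 = 5010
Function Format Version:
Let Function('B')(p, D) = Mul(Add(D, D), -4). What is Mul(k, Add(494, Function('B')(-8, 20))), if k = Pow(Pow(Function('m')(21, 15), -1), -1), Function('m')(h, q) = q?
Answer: 5010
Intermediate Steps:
Function('B')(p, D) = Mul(-8, D) (Function('B')(p, D) = Mul(Mul(2, D), -4) = Mul(-8, D))
k = 15 (k = Pow(Pow(15, -1), -1) = Pow(Rational(1, 15), -1) = 15)
Mul(k, Add(494, Function('B')(-8, 20))) = Mul(15, Add(494, Mul(-8, 20))) = Mul(15, Add(494, -160)) = Mul(15, 334) = 5010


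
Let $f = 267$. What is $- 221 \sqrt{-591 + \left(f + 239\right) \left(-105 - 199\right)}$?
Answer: $- 221 i \sqrt{154415} \approx - 86844.0 i$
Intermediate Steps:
$- 221 \sqrt{-591 + \left(f + 239\right) \left(-105 - 199\right)} = - 221 \sqrt{-591 + \left(267 + 239\right) \left(-105 - 199\right)} = - 221 \sqrt{-591 + 506 \left(-304\right)} = - 221 \sqrt{-591 - 153824} = - 221 \sqrt{-154415} = - 221 i \sqrt{154415}$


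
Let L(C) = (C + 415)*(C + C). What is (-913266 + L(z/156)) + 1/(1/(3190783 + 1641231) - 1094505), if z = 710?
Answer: -14631287421538757045581/16088114315495898 ≈ -9.0945e+5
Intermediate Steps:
L(C) = 2*C*(415 + C) (L(C) = (415 + C)*(2*C) = 2*C*(415 + C))
(-913266 + L(z/156)) + 1/(1/(3190783 + 1641231) - 1094505) = (-913266 + 2*(710/156)*(415 + 710/156)) + 1/(1/(3190783 + 1641231) - 1094505) = (-913266 + 2*(710*(1/156))*(415 + 710*(1/156))) + 1/(1/4832014 - 1094505) = (-913266 + 2*(355/78)*(415 + 355/78)) + 1/(1/4832014 - 1094505) = (-913266 + 2*(355/78)*(32725/78)) + 1/(-5288663483069/4832014) = (-913266 + 11617375/3042) - 4832014/5288663483069 = -2766537797/3042 - 4832014/5288663483069 = -14631287421538757045581/16088114315495898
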